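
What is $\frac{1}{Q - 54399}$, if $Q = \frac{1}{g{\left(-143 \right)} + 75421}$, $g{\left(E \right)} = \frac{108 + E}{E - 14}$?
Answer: $- \frac{11841132}{644145739511} \approx -1.8383 \cdot 10^{-5}$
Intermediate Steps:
$g{\left(E \right)} = \frac{108 + E}{-14 + E}$
$Q = \frac{157}{11841132}$ ($Q = \frac{1}{\frac{108 - 143}{-14 - 143} + 75421} = \frac{1}{\frac{1}{-157} \left(-35\right) + 75421} = \frac{1}{\left(- \frac{1}{157}\right) \left(-35\right) + 75421} = \frac{1}{\frac{35}{157} + 75421} = \frac{1}{\frac{11841132}{157}} = \frac{157}{11841132} \approx 1.3259 \cdot 10^{-5}$)
$\frac{1}{Q - 54399} = \frac{1}{\frac{157}{11841132} - 54399} = \frac{1}{- \frac{644145739511}{11841132}} = - \frac{11841132}{644145739511}$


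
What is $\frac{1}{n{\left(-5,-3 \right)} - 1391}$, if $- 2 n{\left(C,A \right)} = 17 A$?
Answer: $- \frac{2}{2731} \approx -0.00073233$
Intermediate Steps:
$n{\left(C,A \right)} = - \frac{17 A}{2}$
$\frac{1}{n{\left(-5,-3 \right)} - 1391} = \frac{1}{\left(- \frac{17}{2}\right) \left(-3\right) - 1391} = \frac{1}{\frac{51}{2} - 1391} = \frac{1}{- \frac{2731}{2}} = - \frac{2}{2731}$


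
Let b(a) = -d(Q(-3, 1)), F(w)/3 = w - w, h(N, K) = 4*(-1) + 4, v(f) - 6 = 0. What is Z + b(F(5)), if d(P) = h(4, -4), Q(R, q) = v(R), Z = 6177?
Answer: 6177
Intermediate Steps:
v(f) = 6 (v(f) = 6 + 0 = 6)
Q(R, q) = 6
h(N, K) = 0 (h(N, K) = -4 + 4 = 0)
F(w) = 0 (F(w) = 3*(w - w) = 3*0 = 0)
d(P) = 0
b(a) = 0 (b(a) = -1*0 = 0)
Z + b(F(5)) = 6177 + 0 = 6177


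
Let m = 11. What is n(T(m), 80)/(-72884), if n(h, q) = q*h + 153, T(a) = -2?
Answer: 1/10412 ≈ 9.6043e-5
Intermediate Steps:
n(h, q) = 153 + h*q (n(h, q) = h*q + 153 = 153 + h*q)
n(T(m), 80)/(-72884) = (153 - 2*80)/(-72884) = (153 - 160)*(-1/72884) = -7*(-1/72884) = 1/10412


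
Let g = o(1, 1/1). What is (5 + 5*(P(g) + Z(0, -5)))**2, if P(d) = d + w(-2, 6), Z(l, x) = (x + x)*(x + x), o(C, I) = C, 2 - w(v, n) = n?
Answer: 240100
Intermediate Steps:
w(v, n) = 2 - n
g = 1
Z(l, x) = 4*x**2 (Z(l, x) = (2*x)*(2*x) = 4*x**2)
P(d) = -4 + d (P(d) = d + (2 - 1*6) = d + (2 - 6) = d - 4 = -4 + d)
(5 + 5*(P(g) + Z(0, -5)))**2 = (5 + 5*((-4 + 1) + 4*(-5)**2))**2 = (5 + 5*(-3 + 4*25))**2 = (5 + 5*(-3 + 100))**2 = (5 + 5*97)**2 = (5 + 485)**2 = 490**2 = 240100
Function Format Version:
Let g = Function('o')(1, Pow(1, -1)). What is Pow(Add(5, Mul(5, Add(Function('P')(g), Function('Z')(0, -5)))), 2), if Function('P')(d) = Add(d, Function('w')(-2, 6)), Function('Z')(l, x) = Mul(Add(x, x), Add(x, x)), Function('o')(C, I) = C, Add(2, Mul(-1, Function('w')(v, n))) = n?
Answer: 240100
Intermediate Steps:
Function('w')(v, n) = Add(2, Mul(-1, n))
g = 1
Function('Z')(l, x) = Mul(4, Pow(x, 2)) (Function('Z')(l, x) = Mul(Mul(2, x), Mul(2, x)) = Mul(4, Pow(x, 2)))
Function('P')(d) = Add(-4, d) (Function('P')(d) = Add(d, Add(2, Mul(-1, 6))) = Add(d, Add(2, -6)) = Add(d, -4) = Add(-4, d))
Pow(Add(5, Mul(5, Add(Function('P')(g), Function('Z')(0, -5)))), 2) = Pow(Add(5, Mul(5, Add(Add(-4, 1), Mul(4, Pow(-5, 2))))), 2) = Pow(Add(5, Mul(5, Add(-3, Mul(4, 25)))), 2) = Pow(Add(5, Mul(5, Add(-3, 100))), 2) = Pow(Add(5, Mul(5, 97)), 2) = Pow(Add(5, 485), 2) = Pow(490, 2) = 240100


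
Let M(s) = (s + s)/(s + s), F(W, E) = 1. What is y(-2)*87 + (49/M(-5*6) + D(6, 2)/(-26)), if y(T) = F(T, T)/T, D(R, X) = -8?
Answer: 151/26 ≈ 5.8077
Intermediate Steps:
y(T) = 1/T
M(s) = 1 (M(s) = (2*s)/((2*s)) = (2*s)*(1/(2*s)) = 1)
y(-2)*87 + (49/M(-5*6) + D(6, 2)/(-26)) = 87/(-2) + (49/1 - 8/(-26)) = -1/2*87 + (49*1 - 8*(-1/26)) = -87/2 + (49 + 4/13) = -87/2 + 641/13 = 151/26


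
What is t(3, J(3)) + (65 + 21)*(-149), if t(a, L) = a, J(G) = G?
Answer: -12811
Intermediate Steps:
t(3, J(3)) + (65 + 21)*(-149) = 3 + (65 + 21)*(-149) = 3 + 86*(-149) = 3 - 12814 = -12811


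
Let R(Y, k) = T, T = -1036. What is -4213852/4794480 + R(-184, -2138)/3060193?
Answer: -3225041868679/3668008533660 ≈ -0.87924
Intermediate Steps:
R(Y, k) = -1036
-4213852/4794480 + R(-184, -2138)/3060193 = -4213852/4794480 - 1036/3060193 = -4213852*1/4794480 - 1036*1/3060193 = -1053463/1198620 - 1036/3060193 = -3225041868679/3668008533660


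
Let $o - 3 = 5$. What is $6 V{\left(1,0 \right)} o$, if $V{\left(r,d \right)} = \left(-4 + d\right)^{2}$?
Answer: $768$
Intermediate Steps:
$o = 8$ ($o = 3 + 5 = 8$)
$6 V{\left(1,0 \right)} o = 6 \left(-4 + 0\right)^{2} \cdot 8 = 6 \left(-4\right)^{2} \cdot 8 = 6 \cdot 16 \cdot 8 = 96 \cdot 8 = 768$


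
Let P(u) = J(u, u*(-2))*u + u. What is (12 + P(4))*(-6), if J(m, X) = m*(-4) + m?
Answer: 192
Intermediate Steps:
J(m, X) = -3*m (J(m, X) = -4*m + m = -3*m)
P(u) = u - 3*u² (P(u) = (-3*u)*u + u = -3*u² + u = u - 3*u²)
(12 + P(4))*(-6) = (12 + 4*(1 - 3*4))*(-6) = (12 + 4*(1 - 12))*(-6) = (12 + 4*(-11))*(-6) = (12 - 44)*(-6) = -32*(-6) = 192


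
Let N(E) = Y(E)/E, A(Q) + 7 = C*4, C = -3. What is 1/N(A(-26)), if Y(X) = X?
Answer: 1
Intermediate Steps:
A(Q) = -19 (A(Q) = -7 - 3*4 = -7 - 12 = -19)
N(E) = 1 (N(E) = E/E = 1)
1/N(A(-26)) = 1/1 = 1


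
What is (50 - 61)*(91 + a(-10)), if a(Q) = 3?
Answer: -1034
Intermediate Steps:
(50 - 61)*(91 + a(-10)) = (50 - 61)*(91 + 3) = -11*94 = -1034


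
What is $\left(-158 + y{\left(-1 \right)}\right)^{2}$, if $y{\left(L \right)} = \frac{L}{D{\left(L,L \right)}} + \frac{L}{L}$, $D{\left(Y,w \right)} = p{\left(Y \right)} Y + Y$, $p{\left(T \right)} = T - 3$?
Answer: $\frac{222784}{9} \approx 24754.0$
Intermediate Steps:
$p{\left(T \right)} = -3 + T$ ($p{\left(T \right)} = T - 3 = -3 + T$)
$D{\left(Y,w \right)} = Y + Y \left(-3 + Y\right)$ ($D{\left(Y,w \right)} = \left(-3 + Y\right) Y + Y = Y \left(-3 + Y\right) + Y = Y + Y \left(-3 + Y\right)$)
$y{\left(L \right)} = 1 + \frac{1}{-2 + L}$ ($y{\left(L \right)} = \frac{L}{L \left(-2 + L\right)} + \frac{L}{L} = L \frac{1}{L \left(-2 + L\right)} + 1 = \frac{1}{-2 + L} + 1 = 1 + \frac{1}{-2 + L}$)
$\left(-158 + y{\left(-1 \right)}\right)^{2} = \left(-158 + \frac{-1 - 1}{-2 - 1}\right)^{2} = \left(-158 + \frac{1}{-3} \left(-2\right)\right)^{2} = \left(-158 - - \frac{2}{3}\right)^{2} = \left(-158 + \frac{2}{3}\right)^{2} = \left(- \frac{472}{3}\right)^{2} = \frac{222784}{9}$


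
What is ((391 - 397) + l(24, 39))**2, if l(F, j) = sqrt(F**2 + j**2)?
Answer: 2133 - 36*sqrt(233) ≈ 1583.5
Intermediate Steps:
((391 - 397) + l(24, 39))**2 = ((391 - 397) + sqrt(24**2 + 39**2))**2 = (-6 + sqrt(576 + 1521))**2 = (-6 + sqrt(2097))**2 = (-6 + 3*sqrt(233))**2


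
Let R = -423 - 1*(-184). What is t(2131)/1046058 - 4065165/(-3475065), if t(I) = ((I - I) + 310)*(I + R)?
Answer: 209686449779/121170651459 ≈ 1.7305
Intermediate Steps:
R = -239 (R = -423 + 184 = -239)
t(I) = -74090 + 310*I (t(I) = ((I - I) + 310)*(I - 239) = (0 + 310)*(-239 + I) = 310*(-239 + I) = -74090 + 310*I)
t(2131)/1046058 - 4065165/(-3475065) = (-74090 + 310*2131)/1046058 - 4065165/(-3475065) = (-74090 + 660610)*(1/1046058) - 4065165*(-1/3475065) = 586520*(1/1046058) + 271011/231671 = 293260/523029 + 271011/231671 = 209686449779/121170651459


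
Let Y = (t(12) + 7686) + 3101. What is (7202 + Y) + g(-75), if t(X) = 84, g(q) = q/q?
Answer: 18074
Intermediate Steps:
g(q) = 1
Y = 10871 (Y = (84 + 7686) + 3101 = 7770 + 3101 = 10871)
(7202 + Y) + g(-75) = (7202 + 10871) + 1 = 18073 + 1 = 18074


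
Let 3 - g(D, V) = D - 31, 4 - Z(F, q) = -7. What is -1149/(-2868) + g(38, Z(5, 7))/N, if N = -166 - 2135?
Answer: 885107/2199756 ≈ 0.40237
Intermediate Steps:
Z(F, q) = 11 (Z(F, q) = 4 - 1*(-7) = 4 + 7 = 11)
N = -2301
g(D, V) = 34 - D (g(D, V) = 3 - (D - 31) = 3 - (-31 + D) = 3 + (31 - D) = 34 - D)
-1149/(-2868) + g(38, Z(5, 7))/N = -1149/(-2868) + (34 - 1*38)/(-2301) = -1149*(-1/2868) + (34 - 38)*(-1/2301) = 383/956 - 4*(-1/2301) = 383/956 + 4/2301 = 885107/2199756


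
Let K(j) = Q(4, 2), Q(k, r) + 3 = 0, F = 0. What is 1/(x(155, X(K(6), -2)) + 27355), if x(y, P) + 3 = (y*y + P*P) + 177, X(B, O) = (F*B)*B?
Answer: 1/51554 ≈ 1.9397e-5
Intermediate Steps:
Q(k, r) = -3 (Q(k, r) = -3 + 0 = -3)
K(j) = -3
X(B, O) = 0 (X(B, O) = (0*B)*B = 0*B = 0)
x(y, P) = 174 + P² + y² (x(y, P) = -3 + ((y*y + P*P) + 177) = -3 + ((y² + P²) + 177) = -3 + ((P² + y²) + 177) = -3 + (177 + P² + y²) = 174 + P² + y²)
1/(x(155, X(K(6), -2)) + 27355) = 1/((174 + 0² + 155²) + 27355) = 1/((174 + 0 + 24025) + 27355) = 1/(24199 + 27355) = 1/51554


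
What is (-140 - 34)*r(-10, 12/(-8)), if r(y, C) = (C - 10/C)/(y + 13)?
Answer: -899/3 ≈ -299.67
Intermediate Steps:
r(y, C) = (C - 10/C)/(13 + y)
(-140 - 34)*r(-10, 12/(-8)) = (-140 - 34)*((-10 + (12/(-8))²)/(((12/(-8)))*(13 - 10))) = -174*(-10 + (12*(-⅛))²)/((12*(-⅛))*3) = -174*(-10 + (-3/2)²)/((-3/2)*3) = -(-116)*(-10 + 9/4)/3 = -(-116)*(-31)/(3*4) = -174*31/18 = -899/3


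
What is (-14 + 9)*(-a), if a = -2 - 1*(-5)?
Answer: 15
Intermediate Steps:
a = 3 (a = -2 + 5 = 3)
(-14 + 9)*(-a) = (-14 + 9)*(-1*3) = -5*(-3) = 15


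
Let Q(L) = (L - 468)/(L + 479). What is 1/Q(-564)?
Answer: 85/1032 ≈ 0.082364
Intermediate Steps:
Q(L) = (-468 + L)/(479 + L)
1/Q(-564) = 1/((-468 - 564)/(479 - 564)) = 1/(-1032/(-85)) = 1/(-1/85*(-1032)) = 1/(1032/85) = 85/1032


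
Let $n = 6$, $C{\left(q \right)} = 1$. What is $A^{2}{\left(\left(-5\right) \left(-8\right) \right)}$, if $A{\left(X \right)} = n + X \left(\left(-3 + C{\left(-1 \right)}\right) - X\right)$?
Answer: $2802276$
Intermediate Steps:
$A{\left(X \right)} = 6 + X \left(-2 - X\right)$ ($A{\left(X \right)} = 6 + X \left(\left(-3 + 1\right) - X\right) = 6 + X \left(-2 - X\right)$)
$A^{2}{\left(\left(-5\right) \left(-8\right) \right)} = \left(6 - \left(\left(-5\right) \left(-8\right)\right)^{2} - 2 \left(\left(-5\right) \left(-8\right)\right)\right)^{2} = \left(6 - 40^{2} - 80\right)^{2} = \left(6 - 1600 - 80\right)^{2} = \left(-1674\right)^{2} = 2802276$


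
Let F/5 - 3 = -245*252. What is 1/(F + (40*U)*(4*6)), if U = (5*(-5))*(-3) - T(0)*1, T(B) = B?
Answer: -1/236685 ≈ -4.2250e-6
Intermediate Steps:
U = 75 (U = (5*(-5))*(-3) - 1*0*1 = -25*(-3) + 0*1 = 75 + 0 = 75)
F = -308685 (F = 15 + 5*(-245*252) = 15 + 5*(-61740) = 15 - 308700 = -308685)
1/(F + (40*U)*(4*6)) = 1/(-308685 + (40*75)*(4*6)) = 1/(-308685 + 3000*24) = 1/(-308685 + 72000) = 1/(-236685) = -1/236685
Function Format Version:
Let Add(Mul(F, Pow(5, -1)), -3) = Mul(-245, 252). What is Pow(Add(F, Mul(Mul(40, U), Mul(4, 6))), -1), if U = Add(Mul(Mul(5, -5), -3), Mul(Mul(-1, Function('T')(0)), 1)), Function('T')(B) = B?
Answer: Rational(-1, 236685) ≈ -4.2250e-6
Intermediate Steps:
U = 75 (U = Add(Mul(Mul(5, -5), -3), Mul(Mul(-1, 0), 1)) = Add(Mul(-25, -3), Mul(0, 1)) = Add(75, 0) = 75)
F = -308685 (F = Add(15, Mul(5, Mul(-245, 252))) = Add(15, Mul(5, -61740)) = Add(15, -308700) = -308685)
Pow(Add(F, Mul(Mul(40, U), Mul(4, 6))), -1) = Pow(Add(-308685, Mul(Mul(40, 75), Mul(4, 6))), -1) = Pow(Add(-308685, Mul(3000, 24)), -1) = Pow(Add(-308685, 72000), -1) = Pow(-236685, -1) = Rational(-1, 236685)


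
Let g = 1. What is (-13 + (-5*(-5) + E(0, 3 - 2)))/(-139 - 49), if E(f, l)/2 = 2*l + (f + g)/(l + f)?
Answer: -9/94 ≈ -0.095745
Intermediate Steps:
E(f, l) = 4*l + 2*(1 + f)/(f + l) (E(f, l) = 2*(2*l + (f + 1)/(l + f)) = 2*(2*l + (1 + f)/(f + l)) = 4*l + 2*(1 + f)/(f + l))
(-13 + (-5*(-5) + E(0, 3 - 2)))/(-139 - 49) = (-13 + (-5*(-5) + 2*(1 + 0 + 2*(3 - 2)**2 + 2*0*(3 - 2))/(0 + (3 - 2))))/(-139 - 49) = (-13 + (25 + 2*(1 + 0 + 2*1**2 + 2*0*1)/(0 + 1)))/(-188) = (-13 + (25 + 2*(1 + 0 + 2*1 + 0)/1))*(-1/188) = (-13 + (25 + 2*1*(1 + 0 + 2 + 0)))*(-1/188) = (-13 + (25 + 2*1*3))*(-1/188) = (-13 + (25 + 6))*(-1/188) = (-13 + 31)*(-1/188) = 18*(-1/188) = -9/94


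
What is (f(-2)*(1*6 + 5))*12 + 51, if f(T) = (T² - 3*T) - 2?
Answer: 1107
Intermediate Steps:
f(T) = -2 + T² - 3*T
(f(-2)*(1*6 + 5))*12 + 51 = ((-2 + (-2)² - 3*(-2))*(1*6 + 5))*12 + 51 = ((-2 + 4 + 6)*(6 + 5))*12 + 51 = (8*11)*12 + 51 = 88*12 + 51 = 1056 + 51 = 1107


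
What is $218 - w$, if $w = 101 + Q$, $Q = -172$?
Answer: $289$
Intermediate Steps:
$w = -71$ ($w = 101 - 172 = -71$)
$218 - w = 218 - -71 = 218 + 71 = 289$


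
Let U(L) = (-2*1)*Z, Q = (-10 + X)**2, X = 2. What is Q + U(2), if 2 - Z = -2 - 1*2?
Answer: 52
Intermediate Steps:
Q = 64 (Q = (-10 + 2)**2 = (-8)**2 = 64)
Z = 6 (Z = 2 - (-2 - 1*2) = 2 - (-2 - 2) = 2 - 1*(-4) = 2 + 4 = 6)
U(L) = -12 (U(L) = -2*1*6 = -2*6 = -12)
Q + U(2) = 64 - 12 = 52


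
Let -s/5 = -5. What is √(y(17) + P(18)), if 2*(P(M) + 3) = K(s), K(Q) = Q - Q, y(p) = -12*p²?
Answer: I*√3471 ≈ 58.915*I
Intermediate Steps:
s = 25 (s = -5*(-5) = 25)
K(Q) = 0
P(M) = -3 (P(M) = -3 + (½)*0 = -3 + 0 = -3)
√(y(17) + P(18)) = √(-12*17² - 3) = √(-12*289 - 3) = √(-3468 - 3) = √(-3471) = I*√3471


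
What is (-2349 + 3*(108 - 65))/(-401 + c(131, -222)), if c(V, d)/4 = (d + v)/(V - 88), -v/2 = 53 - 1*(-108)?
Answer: 31820/6473 ≈ 4.9158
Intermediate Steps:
v = -322 (v = -2*(53 - 1*(-108)) = -2*(53 + 108) = -2*161 = -322)
c(V, d) = 4*(-322 + d)/(-88 + V) (c(V, d) = 4*((d - 322)/(V - 88)) = 4*((-322 + d)/(-88 + V)) = 4*(-322 + d)/(-88 + V))
(-2349 + 3*(108 - 65))/(-401 + c(131, -222)) = (-2349 + 3*(108 - 65))/(-401 + 4*(-322 - 222)/(-88 + 131)) = (-2349 + 3*43)/(-401 + 4*(-544)/43) = (-2349 + 129)/(-401 + 4*(1/43)*(-544)) = -2220/(-401 - 2176/43) = -2220/(-19419/43) = -2220*(-43/19419) = 31820/6473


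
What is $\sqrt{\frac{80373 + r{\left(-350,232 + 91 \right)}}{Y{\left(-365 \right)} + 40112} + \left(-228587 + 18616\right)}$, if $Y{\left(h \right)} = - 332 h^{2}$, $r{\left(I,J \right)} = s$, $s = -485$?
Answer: $\frac{i \sqrt{25627066645708634223}}{11047647} \approx 458.23 i$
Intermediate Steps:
$r{\left(I,J \right)} = -485$
$\sqrt{\frac{80373 + r{\left(-350,232 + 91 \right)}}{Y{\left(-365 \right)} + 40112} + \left(-228587 + 18616\right)} = \sqrt{\frac{80373 - 485}{- 332 \left(-365\right)^{2} + 40112} + \left(-228587 + 18616\right)} = \sqrt{\frac{79888}{\left(-332\right) 133225 + 40112} - 209971} = \sqrt{\frac{79888}{-44230700 + 40112} - 209971} = \sqrt{\frac{79888}{-44190588} - 209971} = \sqrt{79888 \left(- \frac{1}{44190588}\right) - 209971} = \sqrt{- \frac{19972}{11047647} - 209971} = \sqrt{- \frac{2319685508209}{11047647}} = \frac{i \sqrt{25627066645708634223}}{11047647}$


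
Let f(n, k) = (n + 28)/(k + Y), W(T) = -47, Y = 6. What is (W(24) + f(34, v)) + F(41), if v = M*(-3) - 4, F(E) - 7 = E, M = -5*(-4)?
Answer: -2/29 ≈ -0.068966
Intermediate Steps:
M = 20
F(E) = 7 + E
v = -64 (v = 20*(-3) - 4 = -60 - 4 = -64)
f(n, k) = (28 + n)/(6 + k) (f(n, k) = (n + 28)/(k + 6) = (28 + n)/(6 + k))
(W(24) + f(34, v)) + F(41) = (-47 + (28 + 34)/(6 - 64)) + (7 + 41) = (-47 + 62/(-58)) + 48 = (-47 - 1/58*62) + 48 = (-47 - 31/29) + 48 = -1394/29 + 48 = -2/29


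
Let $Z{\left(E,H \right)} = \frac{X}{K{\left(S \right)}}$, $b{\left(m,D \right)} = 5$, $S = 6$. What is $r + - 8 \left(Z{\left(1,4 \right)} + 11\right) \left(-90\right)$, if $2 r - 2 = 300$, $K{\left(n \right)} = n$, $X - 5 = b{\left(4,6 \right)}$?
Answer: $9271$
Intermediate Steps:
$X = 10$ ($X = 5 + 5 = 10$)
$r = 151$ ($r = 1 + \frac{1}{2} \cdot 300 = 1 + 150 = 151$)
$Z{\left(E,H \right)} = \frac{5}{3}$ ($Z{\left(E,H \right)} = \frac{10}{6} = 10 \cdot \frac{1}{6} = \frac{5}{3}$)
$r + - 8 \left(Z{\left(1,4 \right)} + 11\right) \left(-90\right) = 151 + - 8 \left(\frac{5}{3} + 11\right) \left(-90\right) = 151 + \left(-8\right) \frac{38}{3} \left(-90\right) = 151 - -9120 = 151 + 9120 = 9271$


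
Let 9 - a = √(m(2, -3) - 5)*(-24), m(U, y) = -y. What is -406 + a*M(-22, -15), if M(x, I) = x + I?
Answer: -739 - 888*I*√2 ≈ -739.0 - 1255.8*I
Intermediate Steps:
M(x, I) = I + x
a = 9 + 24*I*√2 (a = 9 - √(-1*(-3) - 5)*(-24) = 9 - √(3 - 5)*(-24) = 9 - √(-2)*(-24) = 9 - I*√2*(-24) = 9 - (-24)*I*√2 = 9 + 24*I*√2 ≈ 9.0 + 33.941*I)
-406 + a*M(-22, -15) = -406 + (9 + 24*I*√2)*(-15 - 22) = -406 + (9 + 24*I*√2)*(-37) = -406 + (-333 - 888*I*√2) = -739 - 888*I*√2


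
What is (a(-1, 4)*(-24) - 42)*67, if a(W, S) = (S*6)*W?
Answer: 35778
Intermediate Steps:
a(W, S) = 6*S*W (a(W, S) = (6*S)*W = 6*S*W)
(a(-1, 4)*(-24) - 42)*67 = ((6*4*(-1))*(-24) - 42)*67 = (-24*(-24) - 42)*67 = (576 - 42)*67 = 534*67 = 35778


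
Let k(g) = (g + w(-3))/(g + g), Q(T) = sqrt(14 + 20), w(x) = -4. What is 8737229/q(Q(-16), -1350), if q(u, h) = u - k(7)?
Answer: 366963618/6655 + 1712496884*sqrt(34)/6655 ≈ 1.5556e+6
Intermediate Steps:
Q(T) = sqrt(34)
k(g) = (-4 + g)/(2*g) (k(g) = (g - 4)/(g + g) = (-4 + g)/((2*g)) = (-4 + g)*(1/(2*g)) = (-4 + g)/(2*g))
q(u, h) = -3/14 + u (q(u, h) = u - (-4 + 7)/(2*7) = u - 3/(2*7) = u - 1*3/14 = u - 3/14 = -3/14 + u)
8737229/q(Q(-16), -1350) = 8737229/(-3/14 + sqrt(34))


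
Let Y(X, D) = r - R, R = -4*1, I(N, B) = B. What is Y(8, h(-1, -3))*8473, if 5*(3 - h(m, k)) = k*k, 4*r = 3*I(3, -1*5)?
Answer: 8473/4 ≈ 2118.3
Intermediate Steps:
R = -4
r = -15/4 (r = (3*(-1*5))/4 = (3*(-5))/4 = (¼)*(-15) = -15/4 ≈ -3.7500)
h(m, k) = 3 - k²/5 (h(m, k) = 3 - k*k/5 = 3 - k²/5)
Y(X, D) = ¼ (Y(X, D) = -15/4 - 1*(-4) = -15/4 + 4 = ¼)
Y(8, h(-1, -3))*8473 = (¼)*8473 = 8473/4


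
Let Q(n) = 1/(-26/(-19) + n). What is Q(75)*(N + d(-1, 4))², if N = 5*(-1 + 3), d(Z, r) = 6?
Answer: 4864/1451 ≈ 3.3522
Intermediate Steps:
Q(n) = 1/(26/19 + n) (Q(n) = 1/(-26*(-1/19) + n) = 1/(26/19 + n))
N = 10 (N = 5*2 = 10)
Q(75)*(N + d(-1, 4))² = (19/(26 + 19*75))*(10 + 6)² = (19/(26 + 1425))*16² = (19/1451)*256 = 4864/1451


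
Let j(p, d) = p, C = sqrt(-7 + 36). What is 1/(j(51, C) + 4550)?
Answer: 1/4601 ≈ 0.00021734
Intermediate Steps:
C = sqrt(29) ≈ 5.3852
1/(j(51, C) + 4550) = 1/(51 + 4550) = 1/4601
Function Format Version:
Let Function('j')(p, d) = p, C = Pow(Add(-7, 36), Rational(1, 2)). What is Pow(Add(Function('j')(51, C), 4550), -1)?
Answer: Rational(1, 4601) ≈ 0.00021734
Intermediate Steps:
C = Pow(29, Rational(1, 2)) ≈ 5.3852
Pow(Add(Function('j')(51, C), 4550), -1) = Pow(Add(51, 4550), -1) = Pow(4601, -1) = Rational(1, 4601)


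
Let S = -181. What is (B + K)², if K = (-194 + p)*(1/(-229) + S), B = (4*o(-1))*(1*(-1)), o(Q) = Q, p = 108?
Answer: 12713617459456/52441 ≈ 2.4244e+8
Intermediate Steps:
B = 4 (B = (4*(-1))*(1*(-1)) = -4*(-1) = 4)
K = 3564700/229 (K = (-194 + 108)*(1/(-229) - 181) = -86*(-1/229 - 181) = -86*(-41450/229) = 3564700/229 ≈ 15566.)
(B + K)² = (4 + 3564700/229)² = (3565616/229)² = 12713617459456/52441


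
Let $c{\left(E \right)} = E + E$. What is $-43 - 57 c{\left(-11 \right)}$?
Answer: $1211$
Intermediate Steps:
$c{\left(E \right)} = 2 E$
$-43 - 57 c{\left(-11 \right)} = -43 - 57 \cdot 2 \left(-11\right) = -43 - -1254 = -43 + 1254 = 1211$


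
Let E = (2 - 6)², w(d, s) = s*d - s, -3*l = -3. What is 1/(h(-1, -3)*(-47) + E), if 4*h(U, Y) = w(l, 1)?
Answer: 1/16 ≈ 0.062500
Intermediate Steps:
l = 1 (l = -⅓*(-3) = 1)
w(d, s) = -s + d*s (w(d, s) = d*s - s = -s + d*s)
h(U, Y) = 0 (h(U, Y) = (1*(-1 + 1))/4 = (1*0)/4 = (¼)*0 = 0)
E = 16 (E = (-4)² = 16)
1/(h(-1, -3)*(-47) + E) = 1/(0*(-47) + 16) = 1/(0 + 16) = 1/16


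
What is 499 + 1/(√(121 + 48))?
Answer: 6488/13 ≈ 499.08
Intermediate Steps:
499 + 1/(√(121 + 48)) = 499 + 1/(√169) = 499 + 1/13 = 6488/13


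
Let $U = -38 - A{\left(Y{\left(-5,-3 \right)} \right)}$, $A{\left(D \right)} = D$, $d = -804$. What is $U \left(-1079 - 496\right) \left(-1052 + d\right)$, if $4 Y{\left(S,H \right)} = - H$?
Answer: $-113274000$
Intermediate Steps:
$Y{\left(S,H \right)} = - \frac{H}{4}$ ($Y{\left(S,H \right)} = \frac{\left(-1\right) H}{4} = - \frac{H}{4}$)
$U = - \frac{155}{4}$ ($U = -38 - \left(- \frac{1}{4}\right) \left(-3\right) = -38 - \frac{3}{4} = - \frac{155}{4} \approx -38.75$)
$U \left(-1079 - 496\right) \left(-1052 + d\right) = - \frac{155 \left(-1079 - 496\right) \left(-1052 - 804\right)}{4} = - \frac{155 \left(\left(-1575\right) \left(-1856\right)\right)}{4} = \left(- \frac{155}{4}\right) 2923200 = -113274000$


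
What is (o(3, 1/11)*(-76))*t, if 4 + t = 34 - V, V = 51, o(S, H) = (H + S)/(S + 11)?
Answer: 3876/11 ≈ 352.36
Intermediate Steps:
o(S, H) = (H + S)/(11 + S)
t = -21 (t = -4 + (34 - 1*51) = -4 + (34 - 51) = -4 - 17 = -21)
(o(3, 1/11)*(-76))*t = (((1/11 + 3)/(11 + 3))*(-76))*(-21) = (((1/11 + 3)/14)*(-76))*(-21) = (((1/14)*(34/11))*(-76))*(-21) = ((17/77)*(-76))*(-21) = -1292/77*(-21) = 3876/11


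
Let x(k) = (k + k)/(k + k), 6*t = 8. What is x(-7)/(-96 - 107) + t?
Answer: 809/609 ≈ 1.3284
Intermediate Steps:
t = 4/3 (t = (⅙)*8 = 4/3 ≈ 1.3333)
x(k) = 1 (x(k) = (2*k)/((2*k)) = (2*k)*(1/(2*k)) = 1)
x(-7)/(-96 - 107) + t = 1/(-96 - 107) + 4/3 = 1/(-203) + 4/3 = -1/203*1 + 4/3 = -1/203 + 4/3 = 809/609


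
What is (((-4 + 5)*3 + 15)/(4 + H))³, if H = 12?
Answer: 729/512 ≈ 1.4238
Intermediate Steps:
(((-4 + 5)*3 + 15)/(4 + H))³ = (((-4 + 5)*3 + 15)/(4 + 12))³ = ((1*3 + 15)/16)³ = ((3 + 15)*(1/16))³ = (18*(1/16))³ = (9/8)³ = 729/512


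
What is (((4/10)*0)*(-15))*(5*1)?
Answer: 0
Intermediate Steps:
(((4/10)*0)*(-15))*(5*1) = (((4*(1/10))*0)*(-15))*5 = (((2/5)*0)*(-15))*5 = (0*(-15))*5 = 0*5 = 0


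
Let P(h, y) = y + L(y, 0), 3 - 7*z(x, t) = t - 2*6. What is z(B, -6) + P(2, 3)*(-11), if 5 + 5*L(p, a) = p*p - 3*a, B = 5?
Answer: -194/5 ≈ -38.800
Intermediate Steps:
z(x, t) = 15/7 - t/7 (z(x, t) = 3/7 - (t - 2*6)/7 = 3/7 - (t - 12)/7 = 3/7 - (-12 + t)/7 = 3/7 + (12/7 - t/7) = 15/7 - t/7)
L(p, a) = -1 - 3*a/5 + p²/5 (L(p, a) = -1 + (p*p - 3*a)/5 = -1 + (p² - 3*a)/5 = -1 + (-3*a/5 + p²/5) = -1 - 3*a/5 + p²/5)
P(h, y) = -1 + y + y²/5 (P(h, y) = y + (-1 - ⅗*0 + y²/5) = y + (-1 + 0 + y²/5) = y + (-1 + y²/5) = -1 + y + y²/5)
z(B, -6) + P(2, 3)*(-11) = (15/7 - ⅐*(-6)) + (-1 + 3 + (⅕)*3²)*(-11) = (15/7 + 6/7) + (-1 + 3 + (⅕)*9)*(-11) = 3 + (-1 + 3 + 9/5)*(-11) = 3 + (19/5)*(-11) = 3 - 209/5 = -194/5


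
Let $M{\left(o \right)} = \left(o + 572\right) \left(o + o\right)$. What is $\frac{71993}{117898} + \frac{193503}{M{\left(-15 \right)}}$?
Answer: $- \frac{1800884472}{164172965} \approx -10.969$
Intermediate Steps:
$M{\left(o \right)} = 2 o \left(572 + o\right)$ ($M{\left(o \right)} = \left(572 + o\right) 2 o = 2 o \left(572 + o\right)$)
$\frac{71993}{117898} + \frac{193503}{M{\left(-15 \right)}} = \frac{71993}{117898} + \frac{193503}{2 \left(-15\right) \left(572 - 15\right)} = 71993 \cdot \frac{1}{117898} + \frac{193503}{2 \left(-15\right) 557} = \frac{71993}{117898} + \frac{193503}{-16710} = \frac{71993}{117898} + 193503 \left(- \frac{1}{16710}\right) = \frac{71993}{117898} - \frac{64501}{5570} = - \frac{1800884472}{164172965}$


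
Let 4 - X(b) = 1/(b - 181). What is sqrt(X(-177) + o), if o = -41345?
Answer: 9*I*sqrt(65412686)/358 ≈ 203.32*I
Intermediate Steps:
X(b) = 4 - 1/(-181 + b) (X(b) = 4 - 1/(b - 181) = 4 - 1/(-181 + b))
sqrt(X(-177) + o) = sqrt((-725 + 4*(-177))/(-181 - 177) - 41345) = sqrt((-725 - 708)/(-358) - 41345) = sqrt(-1/358*(-1433) - 41345) = sqrt(1433/358 - 41345) = sqrt(-14800077/358) = 9*I*sqrt(65412686)/358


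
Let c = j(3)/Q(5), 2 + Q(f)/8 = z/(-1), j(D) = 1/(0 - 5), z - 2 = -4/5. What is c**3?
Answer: 1/2097152 ≈ 4.7684e-7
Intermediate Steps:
z = 6/5 (z = 2 - 4/5 = 6/5 ≈ 1.2000)
j(D) = -1/5 (j(D) = 1/(-5) = -1/5)
Q(f) = -128/5 (Q(f) = -16 + 8*((6/5)/(-1)) = -16 + 8*((6/5)*(-1)) = -16 + 8*(-6/5) = -16 - 48/5 = -128/5)
c = 1/128 (c = -1/(5*(-128/5)) = -1/5*(-5/128) = 1/128 ≈ 0.0078125)
c**3 = (1/128)**3 = 1/2097152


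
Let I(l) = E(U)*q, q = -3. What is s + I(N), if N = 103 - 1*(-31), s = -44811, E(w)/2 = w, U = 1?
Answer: -44817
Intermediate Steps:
E(w) = 2*w
N = 134 (N = 103 + 31 = 134)
I(l) = -6 (I(l) = (2*1)*(-3) = 2*(-3) = -6)
s + I(N) = -44811 - 6 = -44817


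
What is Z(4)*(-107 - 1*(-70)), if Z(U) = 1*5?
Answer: -185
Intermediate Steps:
Z(U) = 5
Z(4)*(-107 - 1*(-70)) = 5*(-107 - 1*(-70)) = 5*(-107 + 70) = 5*(-37) = -185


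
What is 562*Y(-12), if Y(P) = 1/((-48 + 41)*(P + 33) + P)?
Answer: -562/159 ≈ -3.5346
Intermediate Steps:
Y(P) = 1/(-231 - 6*P) (Y(P) = 1/(-7*(33 + P) + P) = 1/((-231 - 7*P) + P) = 1/(-231 - 6*P))
562*Y(-12) = 562*(-1/(231 + 6*(-12))) = 562*(-1/(231 - 72)) = 562*(-1/159) = -562/159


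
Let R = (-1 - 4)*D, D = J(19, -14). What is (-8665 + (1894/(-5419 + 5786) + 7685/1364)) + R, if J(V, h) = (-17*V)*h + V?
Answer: -15698041749/500588 ≈ -31359.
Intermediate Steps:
J(V, h) = V - 17*V*h (J(V, h) = -17*V*h + V = V - 17*V*h)
D = 4541 (D = 19*(1 - 17*(-14)) = 19*(1 + 238) = 19*239 = 4541)
R = -22705 (R = (-1 - 4)*4541 = -5*4541 = -22705)
(-8665 + (1894/(-5419 + 5786) + 7685/1364)) + R = (-8665 + (1894/(-5419 + 5786) + 7685/1364)) - 22705 = (-8665 + (1894/367 + 7685*(1/1364))) - 22705 = (-8665 + (1894*(1/367) + 7685/1364)) - 22705 = (-8665 + (1894/367 + 7685/1364)) - 22705 = (-8665 + 5403811/500588) - 22705 = -4332191209/500588 - 22705 = -15698041749/500588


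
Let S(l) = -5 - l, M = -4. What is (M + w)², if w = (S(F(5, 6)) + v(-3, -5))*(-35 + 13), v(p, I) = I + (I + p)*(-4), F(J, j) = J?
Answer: 142884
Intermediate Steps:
v(p, I) = -4*p - 3*I (v(p, I) = I + (-4*I - 4*p) = -4*p - 3*I)
w = -374 (w = ((-5 - 1*5) + (-4*(-3) - 3*(-5)))*(-35 + 13) = ((-5 - 5) + (12 + 15))*(-22) = (-10 + 27)*(-22) = 17*(-22) = -374)
(M + w)² = (-4 - 374)² = (-378)² = 142884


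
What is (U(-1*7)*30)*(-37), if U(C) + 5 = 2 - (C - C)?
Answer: 3330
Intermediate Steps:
U(C) = -3 (U(C) = -5 + (2 - (C - C)) = -5 + (2 - 1*0) = -5 + (2 + 0) = -5 + 2 = -3)
(U(-1*7)*30)*(-37) = -3*30*(-37) = -90*(-37) = 3330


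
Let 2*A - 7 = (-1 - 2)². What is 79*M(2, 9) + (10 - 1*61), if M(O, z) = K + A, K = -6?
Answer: 107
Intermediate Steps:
A = 8 (A = 7/2 + (-1 - 2)²/2 = 7/2 + (½)*(-3)² = 7/2 + (½)*9 = 7/2 + 9/2 = 8)
M(O, z) = 2 (M(O, z) = -6 + 8 = 2)
79*M(2, 9) + (10 - 1*61) = 79*2 + (10 - 1*61) = 158 + (10 - 61) = 158 - 51 = 107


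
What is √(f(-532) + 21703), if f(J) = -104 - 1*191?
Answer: 4*√1338 ≈ 146.31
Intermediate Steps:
f(J) = -295 (f(J) = -104 - 191 = -295)
√(f(-532) + 21703) = √(-295 + 21703) = √21408 = 4*√1338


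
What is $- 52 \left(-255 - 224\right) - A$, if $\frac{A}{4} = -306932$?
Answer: $1252636$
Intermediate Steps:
$A = -1227728$ ($A = 4 \left(-306932\right) = -1227728$)
$- 52 \left(-255 - 224\right) - A = - 52 \left(-255 - 224\right) - -1227728 = \left(-52\right) \left(-479\right) + 1227728 = 24908 + 1227728 = 1252636$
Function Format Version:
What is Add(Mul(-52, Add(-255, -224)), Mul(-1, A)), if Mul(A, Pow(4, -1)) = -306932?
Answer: 1252636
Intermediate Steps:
A = -1227728 (A = Mul(4, -306932) = -1227728)
Add(Mul(-52, Add(-255, -224)), Mul(-1, A)) = Add(Mul(-52, Add(-255, -224)), Mul(-1, -1227728)) = Add(Mul(-52, -479), 1227728) = Add(24908, 1227728) = 1252636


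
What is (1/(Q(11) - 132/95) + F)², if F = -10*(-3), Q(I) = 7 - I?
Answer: 233020225/262144 ≈ 888.90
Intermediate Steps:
F = 30
(1/(Q(11) - 132/95) + F)² = (1/((7 - 1*11) - 132/95) + 30)² = (1/((7 - 11) - 132*1/95) + 30)² = (1/(-4 - 132/95) + 30)² = (1/(-512/95) + 30)² = (-95/512 + 30)² = (15265/512)² = 233020225/262144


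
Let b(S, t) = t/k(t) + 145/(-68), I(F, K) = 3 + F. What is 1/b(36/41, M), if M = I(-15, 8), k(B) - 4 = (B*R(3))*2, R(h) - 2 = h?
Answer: -1972/4001 ≈ -0.49288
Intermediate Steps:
R(h) = 2 + h
k(B) = 4 + 10*B (k(B) = 4 + (B*(2 + 3))*2 = 4 + (B*5)*2 = 4 + (5*B)*2 = 4 + 10*B)
M = -12 (M = 3 - 15 = -12)
b(S, t) = -145/68 + t/(4 + 10*t) (b(S, t) = t/(4 + 10*t) + 145/(-68) = t/(4 + 10*t) + 145*(-1/68) = t/(4 + 10*t) - 145/68 = -145/68 + t/(4 + 10*t))
1/b(36/41, M) = 1/((-290 - 691*(-12))/(68*(2 + 5*(-12)))) = 1/((-290 + 8292)/(68*(2 - 60))) = 1/((1/68)*8002/(-58)) = 1/((1/68)*(-1/58)*8002) = 1/(-4001/1972) = -1972/4001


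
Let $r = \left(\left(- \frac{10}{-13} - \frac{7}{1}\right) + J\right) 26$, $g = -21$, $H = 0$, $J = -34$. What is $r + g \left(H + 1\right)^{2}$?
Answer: $-1067$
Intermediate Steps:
$r = -1046$ ($r = \left(\left(- \frac{10}{-13} - \frac{7}{1}\right) - 34\right) 26 = \left(\left(\left(-10\right) \left(- \frac{1}{13}\right) - 7\right) - 34\right) 26 = \left(\left(\frac{10}{13} - 7\right) - 34\right) 26 = \left(- \frac{81}{13} - 34\right) 26 = \left(- \frac{523}{13}\right) 26 = -1046$)
$r + g \left(H + 1\right)^{2} = -1046 - 21 \left(0 + 1\right)^{2} = -1046 - 21 \cdot 1^{2} = -1046 - 21 = -1067$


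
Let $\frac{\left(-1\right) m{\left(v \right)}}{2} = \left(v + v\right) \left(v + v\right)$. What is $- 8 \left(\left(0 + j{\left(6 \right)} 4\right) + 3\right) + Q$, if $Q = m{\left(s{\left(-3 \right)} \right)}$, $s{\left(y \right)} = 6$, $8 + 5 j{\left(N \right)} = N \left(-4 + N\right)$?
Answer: $- \frac{1688}{5} \approx -337.6$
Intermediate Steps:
$j{\left(N \right)} = - \frac{8}{5} + \frac{N \left(-4 + N\right)}{5}$
$m{\left(v \right)} = - 8 v^{2}$ ($m{\left(v \right)} = - 2 \left(v + v\right) \left(v + v\right) = - 2 \cdot 2 v 2 v = - 2 \cdot 4 v^{2} = - 8 v^{2}$)
$Q = -288$ ($Q = - 8 \cdot 6^{2} = \left(-8\right) 36 = -288$)
$- 8 \left(\left(0 + j{\left(6 \right)} 4\right) + 3\right) + Q = - 8 \left(\left(0 + \left(- \frac{8}{5} - \frac{24}{5} + \frac{6^{2}}{5}\right) 4\right) + 3\right) - 288 = - 8 \left(\left(0 + \left(- \frac{8}{5} - \frac{24}{5} + \frac{1}{5} \cdot 36\right) 4\right) + 3\right) - 288 = - 8 \left(\left(0 + \left(- \frac{8}{5} - \frac{24}{5} + \frac{36}{5}\right) 4\right) + 3\right) - 288 = - 8 \left(\left(0 + \frac{4}{5} \cdot 4\right) + 3\right) - 288 = - 8 \left(\left(0 + \frac{16}{5}\right) + 3\right) - 288 = - 8 \left(\frac{16}{5} + 3\right) - 288 = \left(-8\right) \frac{31}{5} - 288 = - \frac{248}{5} - 288 = - \frac{1688}{5}$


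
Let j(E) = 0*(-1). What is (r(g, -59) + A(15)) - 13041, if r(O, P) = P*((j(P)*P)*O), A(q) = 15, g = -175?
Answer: -13026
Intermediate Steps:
j(E) = 0
r(O, P) = 0 (r(O, P) = P*((0*P)*O) = P*(0*O) = P*0 = 0)
(r(g, -59) + A(15)) - 13041 = (0 + 15) - 13041 = 15 - 13041 = -13026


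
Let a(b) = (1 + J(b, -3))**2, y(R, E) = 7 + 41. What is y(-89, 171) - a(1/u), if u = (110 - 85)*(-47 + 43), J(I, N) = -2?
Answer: 47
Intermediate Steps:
u = -100 (u = 25*(-4) = -100)
y(R, E) = 48
a(b) = 1 (a(b) = (1 - 2)**2 = (-1)**2 = 1)
y(-89, 171) - a(1/u) = 48 - 1*1 = 48 - 1 = 47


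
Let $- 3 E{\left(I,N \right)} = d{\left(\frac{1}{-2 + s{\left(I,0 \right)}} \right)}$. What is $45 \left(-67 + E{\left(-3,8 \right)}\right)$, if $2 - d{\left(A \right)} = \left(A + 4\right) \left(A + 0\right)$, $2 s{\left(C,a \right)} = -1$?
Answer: $- \frac{15333}{5} \approx -3066.6$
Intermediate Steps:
$s{\left(C,a \right)} = - \frac{1}{2}$ ($s{\left(C,a \right)} = \frac{1}{2} \left(-1\right) = - \frac{1}{2}$)
$d{\left(A \right)} = 2 - A \left(4 + A\right)$ ($d{\left(A \right)} = 2 - \left(A + 4\right) \left(A + 0\right) = 2 - \left(4 + A\right) A = 2 - A \left(4 + A\right)$)
$E{\left(I,N \right)} = - \frac{86}{75}$ ($E{\left(I,N \right)} = - \frac{2 - \left(\frac{1}{-2 - \frac{1}{2}}\right)^{2} - \frac{4}{-2 - \frac{1}{2}}}{3} = - \frac{2 - \left(\frac{1}{- \frac{5}{2}}\right)^{2} - \frac{4}{- \frac{5}{2}}}{3} = - \frac{2 - \left(- \frac{2}{5}\right)^{2} - - \frac{8}{5}}{3} = - \frac{2 - \frac{4}{25} + \frac{8}{5}}{3} = \left(- \frac{1}{3}\right) \frac{86}{25} = - \frac{86}{75}$)
$45 \left(-67 + E{\left(-3,8 \right)}\right) = 45 \left(-67 - \frac{86}{75}\right) = 45 \left(- \frac{5111}{75}\right) = - \frac{15333}{5}$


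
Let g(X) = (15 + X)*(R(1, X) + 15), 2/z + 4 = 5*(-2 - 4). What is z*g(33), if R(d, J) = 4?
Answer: -912/17 ≈ -53.647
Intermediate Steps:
z = -1/17 (z = 2/(-4 + 5*(-2 - 4)) = 2/(-4 + 5*(-6)) = 2/(-4 - 30) = 2/(-34) = 2*(-1/34) = -1/17 ≈ -0.058824)
g(X) = 285 + 19*X (g(X) = (15 + X)*(4 + 15) = (15 + X)*19 = 285 + 19*X)
z*g(33) = -(285 + 19*33)/17 = -(285 + 627)/17 = -1/17*912 = -912/17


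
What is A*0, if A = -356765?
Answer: 0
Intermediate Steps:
A*0 = -356765*0 = 0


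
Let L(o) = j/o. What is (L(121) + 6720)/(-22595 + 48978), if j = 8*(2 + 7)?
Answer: 813192/3192343 ≈ 0.25473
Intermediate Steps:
j = 72 (j = 8*9 = 72)
L(o) = 72/o
(L(121) + 6720)/(-22595 + 48978) = (72/121 + 6720)/(-22595 + 48978) = (72*(1/121) + 6720)/26383 = (72/121 + 6720)*(1/26383) = (813192/121)*(1/26383) = 813192/3192343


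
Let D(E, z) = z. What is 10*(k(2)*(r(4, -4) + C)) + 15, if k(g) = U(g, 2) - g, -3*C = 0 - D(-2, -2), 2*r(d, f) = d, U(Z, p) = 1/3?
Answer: -65/9 ≈ -7.2222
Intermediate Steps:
U(Z, p) = ⅓
r(d, f) = d/2
C = -⅔ (C = -(0 - 1*(-2))/3 = -(0 + 2)/3 = -⅓*2 = -⅔ ≈ -0.66667)
k(g) = ⅓ - g
10*(k(2)*(r(4, -4) + C)) + 15 = 10*((⅓ - 1*2)*((½)*4 - ⅔)) + 15 = 10*((⅓ - 2)*(2 - ⅔)) + 15 = 10*(-5/3*4/3) + 15 = 10*(-20/9) + 15 = -200/9 + 15 = -65/9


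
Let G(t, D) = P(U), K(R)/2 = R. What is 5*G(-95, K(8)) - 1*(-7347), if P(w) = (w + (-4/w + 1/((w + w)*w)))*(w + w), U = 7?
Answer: 54584/7 ≈ 7797.7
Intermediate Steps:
K(R) = 2*R
P(w) = 2*w*(w + 1/(2*w²) - 4/w) (P(w) = (w + (-4/w + 1/(((2*w))*w)))*(2*w) = (w + (-4/w + (1/(2*w))/w))*(2*w) = (w + (-4/w + 1/(2*w²)))*(2*w) = (w + (1/(2*w²) - 4/w))*(2*w) = (w + 1/(2*w²) - 4/w)*(2*w) = 2*w*(w + 1/(2*w²) - 4/w))
G(t, D) = 631/7 (G(t, D) = -8 + 1/7 + 2*7² = -8 + ⅐ + 2*49 = -8 + ⅐ + 98 = 631/7)
5*G(-95, K(8)) - 1*(-7347) = 5*(631/7) - 1*(-7347) = 3155/7 + 7347 = 54584/7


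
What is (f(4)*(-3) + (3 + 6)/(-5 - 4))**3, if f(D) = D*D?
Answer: -117649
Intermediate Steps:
f(D) = D**2
(f(4)*(-3) + (3 + 6)/(-5 - 4))**3 = (4**2*(-3) + (3 + 6)/(-5 - 4))**3 = (16*(-3) + 9/(-9))**3 = (-48 + 9*(-1/9))**3 = (-48 - 1)**3 = (-49)**3 = -117649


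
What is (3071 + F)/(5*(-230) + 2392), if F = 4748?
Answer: 7819/1242 ≈ 6.2955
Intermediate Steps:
(3071 + F)/(5*(-230) + 2392) = (3071 + 4748)/(5*(-230) + 2392) = 7819/(-1150 + 2392) = 7819/1242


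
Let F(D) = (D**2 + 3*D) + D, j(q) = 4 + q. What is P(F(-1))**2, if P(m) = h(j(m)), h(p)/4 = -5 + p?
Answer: 256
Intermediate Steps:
h(p) = -20 + 4*p (h(p) = 4*(-5 + p) = -20 + 4*p)
F(D) = D**2 + 4*D
P(m) = -4 + 4*m (P(m) = -20 + 4*(4 + m) = -20 + (16 + 4*m) = -4 + 4*m)
P(F(-1))**2 = (-4 + 4*(-(4 - 1)))**2 = (-4 + 4*(-1*3))**2 = (-4 + 4*(-3))**2 = (-4 - 12)**2 = (-16)**2 = 256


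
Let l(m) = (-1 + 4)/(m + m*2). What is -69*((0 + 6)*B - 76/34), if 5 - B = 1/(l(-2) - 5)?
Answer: -372324/187 ≈ -1991.0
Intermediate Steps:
l(m) = 1/m (l(m) = 3/(m + 2*m) = 3/((3*m)) = 3*(1/(3*m)) = 1/m)
B = 57/11 (B = 5 - 1/(1/(-2) - 5) = 5 - 1/(-½ - 5) = 5 - 1/(-11/2) = 5 - 1*(-2/11) = 5 + 2/11 = 57/11 ≈ 5.1818)
-69*((0 + 6)*B - 76/34) = -69*((0 + 6)*(57/11) - 76/34) = -69*(6*(57/11) - 76*1/34) = -69*(342/11 - 38/17) = -69*5396/187 = -372324/187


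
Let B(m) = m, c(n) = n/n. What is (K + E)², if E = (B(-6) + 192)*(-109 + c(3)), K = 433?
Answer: 386319025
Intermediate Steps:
c(n) = 1
E = -20088 (E = (-6 + 192)*(-109 + 1) = 186*(-108) = -20088)
(K + E)² = (433 - 20088)² = (-19655)² = 386319025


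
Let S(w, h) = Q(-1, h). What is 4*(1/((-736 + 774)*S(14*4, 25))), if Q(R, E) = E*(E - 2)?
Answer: 2/10925 ≈ 0.00018307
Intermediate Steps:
Q(R, E) = E*(-2 + E)
S(w, h) = h*(-2 + h)
4*(1/((-736 + 774)*S(14*4, 25))) = 4*(1/((-736 + 774)*((25*(-2 + 25))))) = 4*(1/(38*((25*23)))) = 4*((1/38)/575) = 4*((1/38)*(1/575)) = 4*(1/21850) = 2/10925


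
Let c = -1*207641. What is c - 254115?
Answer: -461756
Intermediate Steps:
c = -207641
c - 254115 = -207641 - 254115 = -461756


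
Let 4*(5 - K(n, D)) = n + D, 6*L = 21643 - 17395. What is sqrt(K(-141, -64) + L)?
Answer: sqrt(3057)/2 ≈ 27.645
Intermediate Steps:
L = 708 (L = (21643 - 17395)/6 = (1/6)*4248 = 708)
K(n, D) = 5 - D/4 - n/4 (K(n, D) = 5 - (n + D)/4 = 5 - (D + n)/4 = 5 + (-D/4 - n/4) = 5 - D/4 - n/4)
sqrt(K(-141, -64) + L) = sqrt((5 - 1/4*(-64) - 1/4*(-141)) + 708) = sqrt((5 + 16 + 141/4) + 708) = sqrt(225/4 + 708) = sqrt(3057/4) = sqrt(3057)/2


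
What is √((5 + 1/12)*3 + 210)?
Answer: √901/2 ≈ 15.008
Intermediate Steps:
√((5 + 1/12)*3 + 210) = √((61/12)*3 + 210) = √(61/4 + 210) = √(901/4) = √901/2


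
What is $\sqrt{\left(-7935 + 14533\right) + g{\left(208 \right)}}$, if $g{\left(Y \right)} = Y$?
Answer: $\sqrt{6806} \approx 82.499$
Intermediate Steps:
$\sqrt{\left(-7935 + 14533\right) + g{\left(208 \right)}} = \sqrt{\left(-7935 + 14533\right) + 208} = \sqrt{6598 + 208} = \sqrt{6806}$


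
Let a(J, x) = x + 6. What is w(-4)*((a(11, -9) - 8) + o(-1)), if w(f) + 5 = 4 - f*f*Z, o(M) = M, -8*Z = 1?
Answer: -12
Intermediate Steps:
Z = -⅛ (Z = -⅛*1 = -⅛ ≈ -0.12500)
a(J, x) = 6 + x
w(f) = -1 + f²/8 (w(f) = -5 + (4 - f*f*(-1)/8) = -5 + (4 - f²*(-1)/8) = -5 + (4 - (-1)*f²/8) = -5 + (4 + f²/8) = -1 + f²/8)
w(-4)*((a(11, -9) - 8) + o(-1)) = (-1 + (⅛)*(-4)²)*(((6 - 9) - 8) - 1) = (-1 + (⅛)*16)*((-3 - 8) - 1) = (-1 + 2)*(-11 - 1) = 1*(-12) = -12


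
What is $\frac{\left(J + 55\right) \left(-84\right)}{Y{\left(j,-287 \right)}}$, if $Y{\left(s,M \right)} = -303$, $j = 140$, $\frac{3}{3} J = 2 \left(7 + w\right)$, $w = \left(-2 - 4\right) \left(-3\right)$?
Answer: $\frac{2940}{101} \approx 29.109$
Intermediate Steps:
$w = 18$ ($w = \left(-6\right) \left(-3\right) = 18$)
$J = 50$ ($J = 2 \left(7 + 18\right) = 2 \cdot 25 = 50$)
$\frac{\left(J + 55\right) \left(-84\right)}{Y{\left(j,-287 \right)}} = \frac{\left(50 + 55\right) \left(-84\right)}{-303} = 105 \left(-84\right) \left(- \frac{1}{303}\right) = \left(-8820\right) \left(- \frac{1}{303}\right) = \frac{2940}{101}$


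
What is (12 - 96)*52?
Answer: -4368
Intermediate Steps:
(12 - 96)*52 = -84*52 = -4368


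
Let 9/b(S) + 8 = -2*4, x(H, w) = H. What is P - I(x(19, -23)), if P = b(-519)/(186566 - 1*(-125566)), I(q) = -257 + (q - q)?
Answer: 427828925/1664704 ≈ 257.00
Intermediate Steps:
b(S) = -9/16 (b(S) = 9/(-8 - 2*4) = 9/(-8 - 8) = 9/(-16) = 9*(-1/16) = -9/16)
I(q) = -257 (I(q) = -257 + 0 = -257)
P = -3/1664704 (P = -9/(16*(186566 - 1*(-125566))) = -9/(16*(186566 + 125566)) = -9/16/312132 = -9/16*1/312132 = -3/1664704 ≈ -1.8021e-6)
P - I(x(19, -23)) = -3/1664704 - 1*(-257) = -3/1664704 + 257 = 427828925/1664704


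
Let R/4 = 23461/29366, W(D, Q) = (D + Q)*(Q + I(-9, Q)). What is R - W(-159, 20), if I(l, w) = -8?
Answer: 24538166/14683 ≈ 1671.2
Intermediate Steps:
W(D, Q) = (-8 + Q)*(D + Q) (W(D, Q) = (D + Q)*(Q - 8) = (D + Q)*(-8 + Q) = (-8 + Q)*(D + Q))
R = 46922/14683 (R = 4*(23461/29366) = 46922/14683 ≈ 3.1957)
R - W(-159, 20) = 46922/14683 - (20² - 8*(-159) - 8*20 - 159*20) = 46922/14683 - (400 + 1272 - 160 - 3180) = 46922/14683 - 1*(-1668) = 46922/14683 + 1668 = 24538166/14683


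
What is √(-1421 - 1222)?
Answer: I*√2643 ≈ 51.41*I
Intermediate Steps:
√(-1421 - 1222) = √(-2643) = I*√2643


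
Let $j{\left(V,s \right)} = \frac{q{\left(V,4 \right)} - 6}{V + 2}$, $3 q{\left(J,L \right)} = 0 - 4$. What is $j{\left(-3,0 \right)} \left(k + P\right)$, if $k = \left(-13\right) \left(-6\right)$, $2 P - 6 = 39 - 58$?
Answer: $\frac{1573}{3} \approx 524.33$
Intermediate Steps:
$q{\left(J,L \right)} = - \frac{4}{3}$ ($q{\left(J,L \right)} = \frac{0 - 4}{3} = \frac{1}{3} \left(-4\right) = - \frac{4}{3}$)
$j{\left(V,s \right)} = - \frac{22}{3 \left(2 + V\right)}$ ($j{\left(V,s \right)} = \frac{- \frac{4}{3} - 6}{V + 2} = - \frac{22}{3 \left(2 + V\right)}$)
$P = - \frac{13}{2}$ ($P = 3 + \frac{39 - 58}{2} = 3 + \frac{1}{2} \left(-19\right) = 3 - \frac{19}{2} = - \frac{13}{2} \approx -6.5$)
$k = 78$
$j{\left(-3,0 \right)} \left(k + P\right) = - \frac{22}{6 + 3 \left(-3\right)} \left(78 - \frac{13}{2}\right) = - \frac{22}{6 - 9} \cdot \frac{143}{2} = - \frac{22}{-3} \cdot \frac{143}{2} = \left(-22\right) \left(- \frac{1}{3}\right) \frac{143}{2} = \frac{22}{3} \cdot \frac{143}{2} = \frac{1573}{3}$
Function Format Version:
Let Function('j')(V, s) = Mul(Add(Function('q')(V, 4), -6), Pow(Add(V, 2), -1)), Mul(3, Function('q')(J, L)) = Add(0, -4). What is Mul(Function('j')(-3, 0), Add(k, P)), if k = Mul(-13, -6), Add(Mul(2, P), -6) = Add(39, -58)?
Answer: Rational(1573, 3) ≈ 524.33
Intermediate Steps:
Function('q')(J, L) = Rational(-4, 3) (Function('q')(J, L) = Mul(Rational(1, 3), Add(0, -4)) = Mul(Rational(1, 3), -4) = Rational(-4, 3))
Function('j')(V, s) = Mul(Rational(-22, 3), Pow(Add(2, V), -1)) (Function('j')(V, s) = Mul(Add(Rational(-4, 3), -6), Pow(Add(V, 2), -1)) = Mul(Rational(-22, 3), Pow(Add(2, V), -1)))
P = Rational(-13, 2) (P = Add(3, Mul(Rational(1, 2), Add(39, -58))) = Add(3, Mul(Rational(1, 2), -19)) = Add(3, Rational(-19, 2)) = Rational(-13, 2) ≈ -6.5000)
k = 78
Mul(Function('j')(-3, 0), Add(k, P)) = Mul(Mul(-22, Pow(Add(6, Mul(3, -3)), -1)), Add(78, Rational(-13, 2))) = Mul(Mul(-22, Pow(Add(6, -9), -1)), Rational(143, 2)) = Mul(Mul(-22, Pow(-3, -1)), Rational(143, 2)) = Mul(Mul(-22, Rational(-1, 3)), Rational(143, 2)) = Mul(Rational(22, 3), Rational(143, 2)) = Rational(1573, 3)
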